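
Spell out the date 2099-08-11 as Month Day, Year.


ISO 2099-08-11 parses as year=2099, month=08, day=11
Month 8 -> August

August 11, 2099


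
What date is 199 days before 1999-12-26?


Start: 1999-12-26, subtract 199 days
Back 26 days from December 26 reaches November 30, 1999 -> 173 left
November 1999 has 30 days -> back to October 31, 1999 -> 143 left
October 1999 has 31 days -> back to September 30, 1999 -> 112 left
September 1999 has 30 days -> back to August 31, 1999 -> 82 left
August 1999 has 31 days -> back to July 31, 1999 -> 51 left
July 1999 has 31 days -> back to June 30, 1999 -> 20 left
June 1999: 30 - 20 = 10 -> lands on June 10

Result: 1999-06-10


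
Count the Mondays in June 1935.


June 1935 has 30 days
Anchor: Jan 1, 1935. With p = 1935 - 1 = 1934: (p + p//4 - p//100 + p//400) mod 7 = (1934 + 483 - 19 + 4) mod 7 = 2402 mod 7 = 1 -> Tuesday (Mon=0 ... Sun=6)
Days before June (Jan-May): 151; June 1 index = (1 + 151) mod 7 = 5 -> Saturday
First Monday is June 3
Mondays: 3, 10, 17, 24

4 Mondays


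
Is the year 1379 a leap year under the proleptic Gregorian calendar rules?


Gregorian leap year rule: divisible by 4, but not by 100, unless also by 400.
1379 is not divisible by 4 -> not a leap year

No


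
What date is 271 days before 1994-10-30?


Start: 1994-10-30, subtract 271 days
Back 30 days from October 30 reaches September 30, 1994 -> 241 left
September 1994 has 30 days -> back to August 31, 1994 -> 211 left
August 1994 has 31 days -> back to July 31, 1994 -> 180 left
July 1994 has 31 days -> back to June 30, 1994 -> 149 left
June 1994 has 30 days -> back to May 31, 1994 -> 119 left
May 1994 has 31 days -> back to April 30, 1994 -> 88 left
April 1994 has 30 days -> back to March 31, 1994 -> 58 left
March 1994 has 31 days -> back to February 28, 1994 -> 27 left
February 1994: 28 - 27 = 1 -> lands on February 1

Result: 1994-02-01


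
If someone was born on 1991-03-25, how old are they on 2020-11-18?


Birth: 1991-03-25
Reference: 2020-11-18
Year difference: 2020 - 1991 = 29

29 years old


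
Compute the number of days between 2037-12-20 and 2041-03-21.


From 2037-12-20 to 2041-03-21
2037-12-20: days before December = 31 + 28 + 31 + 30 + 31 + 30 + 31 + 31 + 30 + 31 + 30 = 334 (2037 is not a leap year); day of year = 334 + 20 = 354
2041-03-21: days before March = 31 + 28 = 59 (2041 is not a leap year); day of year = 59 + 21 = 80
Rest of 2037: 365 - 354 = 11
Full years 2038 (365), 2039 (365), 2040 (366): 1096
Total = 11 + 1096 + 80 = 1187

1187 days


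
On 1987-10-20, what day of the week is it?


Date: October 20, 1987
Anchor: Jan 1, 1987. With p = 1987 - 1 = 1986: (p + p//4 - p//100 + p//400) mod 7 = (1986 + 496 - 19 + 4) mod 7 = 2467 mod 7 = 3 -> Thursday (Mon=0 ... Sun=6)
Days before October (Jan-Sep): 273; offset = 273 + 20 - 1 = 292
Weekday index = (3 + 292) mod 7 = 1

Day of the week: Tuesday


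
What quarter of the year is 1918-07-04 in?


Month: July (month 7)
Q1: Jan-Mar, Q2: Apr-Jun, Q3: Jul-Sep, Q4: Oct-Dec

Q3


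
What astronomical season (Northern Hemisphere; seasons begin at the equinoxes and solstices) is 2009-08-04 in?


Date: August 4
Astronomical Summer (approx.; exact equinox/solstice day varies by year): June 21 to September 21
August 4 falls within the Summer window

Summer


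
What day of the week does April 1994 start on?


Target: April 1, 1994
Anchor: Jan 1, 1994. With p = 1994 - 1 = 1993: (p + p//4 - p//100 + p//400) mod 7 = (1993 + 498 - 19 + 4) mod 7 = 2476 mod 7 = 5 -> Saturday (Mon=0 ... Sun=6)
Days before April (Jan-Mar): 90 days
Weekday index = (5 + 90) mod 7 = 4

Friday


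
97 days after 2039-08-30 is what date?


Start: 2039-08-30, add 97 days
August 2039 has 31 days: 31 - 30 = 1 day to August 31 -> 96 left
September 2039 has 30 days -> 66 left
October 2039 has 31 days -> 35 left
November 2039 has 30 days -> 5 left
December 2039: 5 <= 31 -> lands on December 5

Result: 2039-12-05


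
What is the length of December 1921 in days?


December 1921

31 days


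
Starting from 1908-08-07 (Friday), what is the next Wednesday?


Current: Friday
Target: Wednesday
Days ahead: 5

Next Wednesday: 1908-08-12


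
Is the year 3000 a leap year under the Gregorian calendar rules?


Gregorian leap year rule: divisible by 4, but not by 100, unless also by 400.
3000 is divisible by 100 but not 400 -> not a leap year

No


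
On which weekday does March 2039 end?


March 2039 has 31 days
Anchor: Jan 1, 2039. With p = 2039 - 1 = 2038: (p + p//4 - p//100 + p//400) mod 7 = (2038 + 509 - 20 + 5) mod 7 = 2532 mod 7 = 5 -> Saturday (Mon=0 ... Sun=6)
Days before March (Jan-Feb): 59; March 1 index = (5 + 59) mod 7 = 1 -> Tuesday
Last day offset: 31 - 1 = 30 days
Weekday index = (1 + 30) mod 7 = 3

Thursday, March 31


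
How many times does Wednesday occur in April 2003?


April 2003 has 30 days
Anchor: Jan 1, 2003. With p = 2003 - 1 = 2002: (p + p//4 - p//100 + p//400) mod 7 = (2002 + 500 - 20 + 5) mod 7 = 2487 mod 7 = 2 -> Wednesday (Mon=0 ... Sun=6)
Days before April (Jan-Mar): 90; April 1 index = (2 + 90) mod 7 = 1 -> Tuesday
First Wednesday is April 2
Wednesdays: 2, 9, 16, 23, 30

5 Wednesdays


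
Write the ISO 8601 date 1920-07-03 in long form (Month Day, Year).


ISO 1920-07-03 parses as year=1920, month=07, day=03
Month 7 -> July

July 3, 1920


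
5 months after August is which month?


August is month 8
8 + 5 = 13; wrap: 13 - 12 = 1

January


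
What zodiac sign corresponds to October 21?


Date: October 21
Conventional tropical zodiac dates: Libra from September 23 onward; Scorpio starts October 23
October 21 falls within the Libra range

Libra


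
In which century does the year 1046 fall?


Century = (year - 1) // 100 + 1
= (1046 - 1) // 100 + 1
= 1045 // 100 + 1
= 10 + 1

11th century


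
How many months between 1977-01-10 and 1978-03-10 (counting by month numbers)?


From January 1977 to March 1978
1 year * 12 = 12 months, plus 2 months = 14

14 months


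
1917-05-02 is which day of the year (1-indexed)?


Date: May 2, 1917
Days in months 1 through 4: 120
Plus 2 days in May

Day of year: 122


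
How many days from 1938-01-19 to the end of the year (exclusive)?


Day of year: 19 of 365
Remaining = 365 - 19

346 days


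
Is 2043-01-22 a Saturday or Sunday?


Anchor: Jan 1, 2043. With p = 2043 - 1 = 2042: (p + p//4 - p//100 + p//400) mod 7 = (2042 + 510 - 20 + 5) mod 7 = 2537 mod 7 = 3 -> Thursday (Mon=0 ... Sun=6)
Day of year: 22; offset = 21
Weekday index = (3 + 21) mod 7 = 3 -> Thursday
Weekend days: Saturday, Sunday

No


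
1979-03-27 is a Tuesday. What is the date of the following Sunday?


Current: Tuesday
Target: Sunday
Days ahead: 5

Next Sunday: 1979-04-01


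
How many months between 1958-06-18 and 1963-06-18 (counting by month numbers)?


From June 1958 to June 1963
5 years * 12 = 60 months = 60

60 months


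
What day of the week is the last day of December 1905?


December 1905 has 31 days
Anchor: Jan 1, 1905. With p = 1905 - 1 = 1904: (p + p//4 - p//100 + p//400) mod 7 = (1904 + 476 - 19 + 4) mod 7 = 2365 mod 7 = 6 -> Sunday (Mon=0 ... Sun=6)
Days before December (Jan-Nov): 334; December 1 index = (6 + 334) mod 7 = 4 -> Friday
Last day offset: 31 - 1 = 30 days
Weekday index = (4 + 30) mod 7 = 6

Sunday, December 31


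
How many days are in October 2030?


October 2030

31 days


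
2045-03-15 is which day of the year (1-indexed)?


Date: March 15, 2045
Days in months 1 through 2: 59
Plus 15 days in March

Day of year: 74


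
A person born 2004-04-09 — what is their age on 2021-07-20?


Birth: 2004-04-09
Reference: 2021-07-20
Year difference: 2021 - 2004 = 17

17 years old


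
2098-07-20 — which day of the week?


Date: July 20, 2098
Anchor: Jan 1, 2098. With p = 2098 - 1 = 2097: (p + p//4 - p//100 + p//400) mod 7 = (2097 + 524 - 20 + 5) mod 7 = 2606 mod 7 = 2 -> Wednesday (Mon=0 ... Sun=6)
Days before July (Jan-Jun): 181; offset = 181 + 20 - 1 = 200
Weekday index = (2 + 200) mod 7 = 6

Day of the week: Sunday


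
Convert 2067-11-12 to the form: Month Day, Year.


ISO 2067-11-12 parses as year=2067, month=11, day=12
Month 11 -> November

November 12, 2067


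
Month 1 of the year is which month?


Month 1 of 12

January


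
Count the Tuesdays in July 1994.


July 1994 has 31 days
Anchor: Jan 1, 1994. With p = 1994 - 1 = 1993: (p + p//4 - p//100 + p//400) mod 7 = (1993 + 498 - 19 + 4) mod 7 = 2476 mod 7 = 5 -> Saturday (Mon=0 ... Sun=6)
Days before July (Jan-Jun): 181; July 1 index = (5 + 181) mod 7 = 4 -> Friday
First Tuesday is July 5
Tuesdays: 5, 12, 19, 26

4 Tuesdays


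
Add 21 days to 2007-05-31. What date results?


Start: 2007-05-31, add 21 days
May 31 is the last day of May 2007 -> 21 left
June 2007: 21 <= 30 -> lands on June 21

Result: 2007-06-21


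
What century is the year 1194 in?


Century = (year - 1) // 100 + 1
= (1194 - 1) // 100 + 1
= 1193 // 100 + 1
= 11 + 1

12th century


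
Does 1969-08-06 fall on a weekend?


Anchor: Jan 1, 1969. With p = 1969 - 1 = 1968: (p + p//4 - p//100 + p//400) mod 7 = (1968 + 492 - 19 + 4) mod 7 = 2445 mod 7 = 2 -> Wednesday (Mon=0 ... Sun=6)
Day of year: 218; offset = 217
Weekday index = (2 + 217) mod 7 = 2 -> Wednesday
Weekend days: Saturday, Sunday

No


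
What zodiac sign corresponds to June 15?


Date: June 15
Conventional tropical zodiac dates: Gemini from May 21 onward; Cancer starts June 21
June 15 falls within the Gemini range

Gemini


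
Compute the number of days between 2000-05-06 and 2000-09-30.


From 2000-05-06 to 2000-09-30
2000-05-06: days before May = 31 + 29 + 31 + 30 = 121 (2000 is a leap year); day of year = 121 + 6 = 127
2000-09-30: days before September = 31 + 29 + 31 + 30 + 31 + 30 + 31 + 31 = 244 (2000 is a leap year); day of year = 244 + 30 = 274
Same year: 274 - 127 = 147

147 days


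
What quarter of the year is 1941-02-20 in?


Month: February (month 2)
Q1: Jan-Mar, Q2: Apr-Jun, Q3: Jul-Sep, Q4: Oct-Dec

Q1


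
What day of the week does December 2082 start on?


Target: December 1, 2082
Anchor: Jan 1, 2082. With p = 2082 - 1 = 2081: (p + p//4 - p//100 + p//400) mod 7 = (2081 + 520 - 20 + 5) mod 7 = 2586 mod 7 = 3 -> Thursday (Mon=0 ... Sun=6)
Days before December (Jan-Nov): 334 days
Weekday index = (3 + 334) mod 7 = 1

Tuesday


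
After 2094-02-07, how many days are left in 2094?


Day of year: 38 of 365
Remaining = 365 - 38

327 days


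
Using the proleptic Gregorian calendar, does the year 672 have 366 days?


Gregorian leap year rule: divisible by 4, but not by 100, unless also by 400.
672 is divisible by 4 but not 100 -> leap year

Yes


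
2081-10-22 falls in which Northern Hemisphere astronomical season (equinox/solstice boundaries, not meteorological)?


Date: October 22
Astronomical Autumn (approx.; exact equinox/solstice day varies by year): September 22 to December 20
October 22 falls within the Autumn window

Autumn


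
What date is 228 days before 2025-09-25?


Start: 2025-09-25, subtract 228 days
Back 25 days from September 25 reaches August 31, 2025 -> 203 left
August 2025 has 31 days -> back to July 31, 2025 -> 172 left
July 2025 has 31 days -> back to June 30, 2025 -> 141 left
June 2025 has 30 days -> back to May 31, 2025 -> 111 left
May 2025 has 31 days -> back to April 30, 2025 -> 80 left
April 2025 has 30 days -> back to March 31, 2025 -> 50 left
March 2025 has 31 days -> back to February 28, 2025 -> 19 left
February 2025: 28 - 19 = 9 -> lands on February 9

Result: 2025-02-09


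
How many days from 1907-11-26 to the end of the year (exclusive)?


Day of year: 330 of 365
Remaining = 365 - 330

35 days


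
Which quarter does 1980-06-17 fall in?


Month: June (month 6)
Q1: Jan-Mar, Q2: Apr-Jun, Q3: Jul-Sep, Q4: Oct-Dec

Q2


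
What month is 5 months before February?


February is month 2
2 - 5 = -3; wrap: -3 + 12 = 9

September


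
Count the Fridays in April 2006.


April 2006 has 30 days
Anchor: Jan 1, 2006. With p = 2006 - 1 = 2005: (p + p//4 - p//100 + p//400) mod 7 = (2005 + 501 - 20 + 5) mod 7 = 2491 mod 7 = 6 -> Sunday (Mon=0 ... Sun=6)
Days before April (Jan-Mar): 90; April 1 index = (6 + 90) mod 7 = 5 -> Saturday
First Friday is April 7
Fridays: 7, 14, 21, 28

4 Fridays


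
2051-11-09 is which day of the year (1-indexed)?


Date: November 9, 2051
Days in months 1 through 10: 304
Plus 9 days in November

Day of year: 313


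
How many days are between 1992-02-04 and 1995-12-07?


From 1992-02-04 to 1995-12-07
1992-02-04: days before February = 31; day of year = 31 + 4 = 35
1995-12-07: days before December = 31 + 28 + 31 + 30 + 31 + 30 + 31 + 31 + 30 + 31 + 30 = 334 (1995 is not a leap year); day of year = 334 + 7 = 341
Rest of 1992: 366 - 35 = 331
Full years 1993 (365), 1994 (365): 730
Total = 331 + 730 + 341 = 1402

1402 days


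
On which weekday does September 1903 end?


September 1903 has 30 days
Anchor: Jan 1, 1903. With p = 1903 - 1 = 1902: (p + p//4 - p//100 + p//400) mod 7 = (1902 + 475 - 19 + 4) mod 7 = 2362 mod 7 = 3 -> Thursday (Mon=0 ... Sun=6)
Days before September (Jan-Aug): 243; September 1 index = (3 + 243) mod 7 = 1 -> Tuesday
Last day offset: 30 - 1 = 29 days
Weekday index = (1 + 29) mod 7 = 2

Wednesday, September 30


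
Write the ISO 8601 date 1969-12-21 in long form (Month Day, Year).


ISO 1969-12-21 parses as year=1969, month=12, day=21
Month 12 -> December

December 21, 1969


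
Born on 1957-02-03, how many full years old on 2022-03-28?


Birth: 1957-02-03
Reference: 2022-03-28
Year difference: 2022 - 1957 = 65

65 years old


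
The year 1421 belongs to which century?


Century = (year - 1) // 100 + 1
= (1421 - 1) // 100 + 1
= 1420 // 100 + 1
= 14 + 1

15th century


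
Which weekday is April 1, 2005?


Target: April 1, 2005
Anchor: Jan 1, 2005. With p = 2005 - 1 = 2004: (p + p//4 - p//100 + p//400) mod 7 = (2004 + 501 - 20 + 5) mod 7 = 2490 mod 7 = 5 -> Saturday (Mon=0 ... Sun=6)
Days before April (Jan-Mar): 90 days
Weekday index = (5 + 90) mod 7 = 4

Friday


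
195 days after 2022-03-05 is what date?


Start: 2022-03-05, add 195 days
March 2022 has 31 days: 31 - 5 = 26 days to March 31 -> 169 left
April 2022 has 30 days -> 139 left
May 2022 has 31 days -> 108 left
June 2022 has 30 days -> 78 left
July 2022 has 31 days -> 47 left
August 2022 has 31 days -> 16 left
September 2022: 16 <= 30 -> lands on September 16

Result: 2022-09-16


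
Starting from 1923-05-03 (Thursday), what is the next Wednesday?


Current: Thursday
Target: Wednesday
Days ahead: 6

Next Wednesday: 1923-05-09


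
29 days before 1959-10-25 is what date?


Start: 1959-10-25, subtract 29 days
Back 25 days from October 25 reaches September 30, 1959 -> 4 left
September 1959: 30 - 4 = 26 -> lands on September 26

Result: 1959-09-26


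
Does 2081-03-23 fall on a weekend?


Anchor: Jan 1, 2081. With p = 2081 - 1 = 2080: (p + p//4 - p//100 + p//400) mod 7 = (2080 + 520 - 20 + 5) mod 7 = 2585 mod 7 = 2 -> Wednesday (Mon=0 ... Sun=6)
Day of year: 82; offset = 81
Weekday index = (2 + 81) mod 7 = 6 -> Sunday
Weekend days: Saturday, Sunday

Yes


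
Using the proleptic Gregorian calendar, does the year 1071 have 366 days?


Gregorian leap year rule: divisible by 4, but not by 100, unless also by 400.
1071 is not divisible by 4 -> not a leap year

No


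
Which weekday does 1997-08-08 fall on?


Date: August 8, 1997
Anchor: Jan 1, 1997. With p = 1997 - 1 = 1996: (p + p//4 - p//100 + p//400) mod 7 = (1996 + 499 - 19 + 4) mod 7 = 2480 mod 7 = 2 -> Wednesday (Mon=0 ... Sun=6)
Days before August (Jan-Jul): 212; offset = 212 + 8 - 1 = 219
Weekday index = (2 + 219) mod 7 = 4

Day of the week: Friday


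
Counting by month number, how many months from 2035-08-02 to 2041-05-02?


From August 2035 to May 2041
6 years * 12 = 72 months, minus 3 months = 69

69 months


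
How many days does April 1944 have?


April 1944

30 days


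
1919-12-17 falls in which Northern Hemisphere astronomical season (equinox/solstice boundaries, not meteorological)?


Date: December 17
Astronomical Autumn (approx.; exact equinox/solstice day varies by year): September 22 to December 20
December 17 falls within the Autumn window

Autumn


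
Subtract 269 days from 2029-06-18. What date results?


Start: 2029-06-18, subtract 269 days
Back 18 days from June 18 reaches May 31, 2029 -> 251 left
May 2029 has 31 days -> back to April 30, 2029 -> 220 left
April 2029 has 30 days -> back to March 31, 2029 -> 190 left
March 2029 has 31 days -> back to February 28, 2029 -> 159 left
February 2029 has 28 days -> back to January 31, 2029 -> 131 left
January 2029 has 31 days -> back to December 31, 2028 -> 100 left
December 2028 has 31 days -> back to November 30, 2028 -> 69 left
November 2028 has 30 days -> back to October 31, 2028 -> 39 left
October 2028 has 31 days -> back to September 30, 2028 -> 8 left
September 2028: 30 - 8 = 22 -> lands on September 22

Result: 2028-09-22


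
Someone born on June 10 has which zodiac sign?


Date: June 10
Conventional tropical zodiac dates: Gemini from May 21 onward; Cancer starts June 21
June 10 falls within the Gemini range

Gemini


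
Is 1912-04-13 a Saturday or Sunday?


Anchor: Jan 1, 1912. With p = 1912 - 1 = 1911: (p + p//4 - p//100 + p//400) mod 7 = (1911 + 477 - 19 + 4) mod 7 = 2373 mod 7 = 0 -> Monday (Mon=0 ... Sun=6)
Day of year: 104; offset = 103
Weekday index = (0 + 103) mod 7 = 5 -> Saturday
Weekend days: Saturday, Sunday

Yes


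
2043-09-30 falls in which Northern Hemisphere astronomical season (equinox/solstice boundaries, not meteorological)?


Date: September 30
Astronomical Autumn (approx.; exact equinox/solstice day varies by year): September 22 to December 20
September 30 falls within the Autumn window

Autumn


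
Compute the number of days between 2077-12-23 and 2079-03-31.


From 2077-12-23 to 2079-03-31
2077-12-23: days before December = 31 + 28 + 31 + 30 + 31 + 30 + 31 + 31 + 30 + 31 + 30 = 334 (2077 is not a leap year); day of year = 334 + 23 = 357
2079-03-31: days before March = 31 + 28 = 59 (2079 is not a leap year); day of year = 59 + 31 = 90
Rest of 2077: 365 - 357 = 8
Full years 2078 (365): 365
Total = 8 + 365 + 90 = 463

463 days


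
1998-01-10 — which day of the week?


Date: January 10, 1998
Anchor: Jan 1, 1998. With p = 1998 - 1 = 1997: (p + p//4 - p//100 + p//400) mod 7 = (1997 + 499 - 19 + 4) mod 7 = 2481 mod 7 = 3 -> Thursday (Mon=0 ... Sun=6)
Days into year = 10 - 1 = 9
Weekday index = (3 + 9) mod 7 = 5

Day of the week: Saturday


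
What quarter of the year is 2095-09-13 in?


Month: September (month 9)
Q1: Jan-Mar, Q2: Apr-Jun, Q3: Jul-Sep, Q4: Oct-Dec

Q3


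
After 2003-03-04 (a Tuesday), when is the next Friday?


Current: Tuesday
Target: Friday
Days ahead: 3

Next Friday: 2003-03-07


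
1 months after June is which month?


June is month 6
6 + 1 = 7

July


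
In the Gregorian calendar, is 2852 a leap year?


Gregorian leap year rule: divisible by 4, but not by 100, unless also by 400.
2852 is divisible by 4 but not 100 -> leap year

Yes


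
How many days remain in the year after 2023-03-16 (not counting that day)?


Day of year: 75 of 365
Remaining = 365 - 75

290 days


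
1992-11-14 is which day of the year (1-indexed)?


Date: November 14, 1992
Days in months 1 through 10: 305
Plus 14 days in November

Day of year: 319


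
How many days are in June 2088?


June 2088

30 days


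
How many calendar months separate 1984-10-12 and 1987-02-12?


From October 1984 to February 1987
3 years * 12 = 36 months, minus 8 months = 28

28 months


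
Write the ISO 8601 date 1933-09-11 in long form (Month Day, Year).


ISO 1933-09-11 parses as year=1933, month=09, day=11
Month 9 -> September

September 11, 1933


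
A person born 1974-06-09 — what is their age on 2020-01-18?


Birth: 1974-06-09
Reference: 2020-01-18
Year difference: 2020 - 1974 = 46
Birthday not yet reached in 2020, subtract 1

45 years old


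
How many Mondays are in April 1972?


April 1972 has 30 days
Anchor: Jan 1, 1972. With p = 1972 - 1 = 1971: (p + p//4 - p//100 + p//400) mod 7 = (1971 + 492 - 19 + 4) mod 7 = 2448 mod 7 = 5 -> Saturday (Mon=0 ... Sun=6)
Days before April (Jan-Mar): 91; April 1 index = (5 + 91) mod 7 = 5 -> Saturday
First Monday is April 3
Mondays: 3, 10, 17, 24

4 Mondays


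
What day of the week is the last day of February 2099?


February 2099 has 28 days
Anchor: Jan 1, 2099. With p = 2099 - 1 = 2098: (p + p//4 - p//100 + p//400) mod 7 = (2098 + 524 - 20 + 5) mod 7 = 2607 mod 7 = 3 -> Thursday (Mon=0 ... Sun=6)
Days before February (Jan): 31; February 1 index = (3 + 31) mod 7 = 6 -> Sunday
Last day offset: 28 - 1 = 27 days
Weekday index = (6 + 27) mod 7 = 5

Saturday, February 28


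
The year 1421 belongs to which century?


Century = (year - 1) // 100 + 1
= (1421 - 1) // 100 + 1
= 1420 // 100 + 1
= 14 + 1

15th century


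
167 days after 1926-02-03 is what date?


Start: 1926-02-03, add 167 days
February 1926 has 28 days: 28 - 3 = 25 days to February 28 -> 142 left
March 1926 has 31 days -> 111 left
April 1926 has 30 days -> 81 left
May 1926 has 31 days -> 50 left
June 1926 has 30 days -> 20 left
July 1926: 20 <= 31 -> lands on July 20

Result: 1926-07-20


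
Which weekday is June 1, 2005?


Target: June 1, 2005
Anchor: Jan 1, 2005. With p = 2005 - 1 = 2004: (p + p//4 - p//100 + p//400) mod 7 = (2004 + 501 - 20 + 5) mod 7 = 2490 mod 7 = 5 -> Saturday (Mon=0 ... Sun=6)
Days before June (Jan-May): 151 days
Weekday index = (5 + 151) mod 7 = 2

Wednesday


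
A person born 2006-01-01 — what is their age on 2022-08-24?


Birth: 2006-01-01
Reference: 2022-08-24
Year difference: 2022 - 2006 = 16

16 years old


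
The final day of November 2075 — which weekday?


November 2075 has 30 days
Anchor: Jan 1, 2075. With p = 2075 - 1 = 2074: (p + p//4 - p//100 + p//400) mod 7 = (2074 + 518 - 20 + 5) mod 7 = 2577 mod 7 = 1 -> Tuesday (Mon=0 ... Sun=6)
Days before November (Jan-Oct): 304; November 1 index = (1 + 304) mod 7 = 4 -> Friday
Last day offset: 30 - 1 = 29 days
Weekday index = (4 + 29) mod 7 = 5

Saturday, November 30


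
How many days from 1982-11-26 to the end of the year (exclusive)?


Day of year: 330 of 365
Remaining = 365 - 330

35 days


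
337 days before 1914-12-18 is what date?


Start: 1914-12-18, subtract 337 days
Back 18 days from December 18 reaches November 30, 1914 -> 319 left
November 1914 has 30 days -> back to October 31, 1914 -> 289 left
October 1914 has 31 days -> back to September 30, 1914 -> 258 left
September 1914 has 30 days -> back to August 31, 1914 -> 228 left
August 1914 has 31 days -> back to July 31, 1914 -> 197 left
July 1914 has 31 days -> back to June 30, 1914 -> 166 left
June 1914 has 30 days -> back to May 31, 1914 -> 136 left
May 1914 has 31 days -> back to April 30, 1914 -> 105 left
April 1914 has 30 days -> back to March 31, 1914 -> 75 left
March 1914 has 31 days -> back to February 28, 1914 -> 44 left
February 1914 has 28 days -> back to January 31, 1914 -> 16 left
January 1914: 31 - 16 = 15 -> lands on January 15

Result: 1914-01-15


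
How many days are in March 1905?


March 1905

31 days


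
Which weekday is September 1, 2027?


Target: September 1, 2027
Anchor: Jan 1, 2027. With p = 2027 - 1 = 2026: (p + p//4 - p//100 + p//400) mod 7 = (2026 + 506 - 20 + 5) mod 7 = 2517 mod 7 = 4 -> Friday (Mon=0 ... Sun=6)
Days before September (Jan-Aug): 243 days
Weekday index = (4 + 243) mod 7 = 2

Wednesday


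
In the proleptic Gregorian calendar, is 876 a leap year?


Gregorian leap year rule: divisible by 4, but not by 100, unless also by 400.
876 is divisible by 4 but not 100 -> leap year

Yes


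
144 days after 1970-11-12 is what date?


Start: 1970-11-12, add 144 days
November 1970 has 30 days: 30 - 12 = 18 days to November 30 -> 126 left
December 1970 has 31 days -> 95 left
January 1971 has 31 days -> 64 left
February 1971 has 28 days -> 36 left
March 1971 has 31 days -> 5 left
April 1971: 5 <= 30 -> lands on April 5

Result: 1971-04-05


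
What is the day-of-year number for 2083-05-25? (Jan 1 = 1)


Date: May 25, 2083
Days in months 1 through 4: 120
Plus 25 days in May

Day of year: 145


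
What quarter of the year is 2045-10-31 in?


Month: October (month 10)
Q1: Jan-Mar, Q2: Apr-Jun, Q3: Jul-Sep, Q4: Oct-Dec

Q4


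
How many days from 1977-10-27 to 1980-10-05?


From 1977-10-27 to 1980-10-05
1977-10-27: days before October = 31 + 28 + 31 + 30 + 31 + 30 + 31 + 31 + 30 = 273 (1977 is not a leap year); day of year = 273 + 27 = 300
1980-10-05: days before October = 31 + 29 + 31 + 30 + 31 + 30 + 31 + 31 + 30 = 274 (1980 is a leap year); day of year = 274 + 5 = 279
Rest of 1977: 365 - 300 = 65
Full years 1978 (365), 1979 (365): 730
Total = 65 + 730 + 279 = 1074

1074 days


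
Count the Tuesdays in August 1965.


August 1965 has 31 days
Anchor: Jan 1, 1965. With p = 1965 - 1 = 1964: (p + p//4 - p//100 + p//400) mod 7 = (1964 + 491 - 19 + 4) mod 7 = 2440 mod 7 = 4 -> Friday (Mon=0 ... Sun=6)
Days before August (Jan-Jul): 212; August 1 index = (4 + 212) mod 7 = 6 -> Sunday
First Tuesday is August 3
Tuesdays: 3, 10, 17, 24, 31

5 Tuesdays


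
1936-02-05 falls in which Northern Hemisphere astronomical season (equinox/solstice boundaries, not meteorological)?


Date: February 5
Astronomical Winter (approx.; exact equinox/solstice day varies by year): December 21 to March 19
February 5 falls within the Winter window

Winter


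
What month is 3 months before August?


August is month 8
8 - 3 = 5

May


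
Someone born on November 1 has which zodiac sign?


Date: November 1
Conventional tropical zodiac dates: Scorpio from October 23 onward; Sagittarius starts November 22
November 1 falls within the Scorpio range

Scorpio


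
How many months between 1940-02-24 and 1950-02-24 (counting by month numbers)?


From February 1940 to February 1950
10 years * 12 = 120 months = 120

120 months


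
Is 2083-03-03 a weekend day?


Anchor: Jan 1, 2083. With p = 2083 - 1 = 2082: (p + p//4 - p//100 + p//400) mod 7 = (2082 + 520 - 20 + 5) mod 7 = 2587 mod 7 = 4 -> Friday (Mon=0 ... Sun=6)
Day of year: 62; offset = 61
Weekday index = (4 + 61) mod 7 = 2 -> Wednesday
Weekend days: Saturday, Sunday

No


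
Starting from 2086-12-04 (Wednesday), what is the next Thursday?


Current: Wednesday
Target: Thursday
Days ahead: 1

Next Thursday: 2086-12-05


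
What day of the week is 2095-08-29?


Date: August 29, 2095
Anchor: Jan 1, 2095. With p = 2095 - 1 = 2094: (p + p//4 - p//100 + p//400) mod 7 = (2094 + 523 - 20 + 5) mod 7 = 2602 mod 7 = 5 -> Saturday (Mon=0 ... Sun=6)
Days before August (Jan-Jul): 212; offset = 212 + 29 - 1 = 240
Weekday index = (5 + 240) mod 7 = 0

Day of the week: Monday


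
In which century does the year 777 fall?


Century = (year - 1) // 100 + 1
= (777 - 1) // 100 + 1
= 776 // 100 + 1
= 7 + 1

8th century


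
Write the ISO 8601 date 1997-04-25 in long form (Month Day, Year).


ISO 1997-04-25 parses as year=1997, month=04, day=25
Month 4 -> April

April 25, 1997


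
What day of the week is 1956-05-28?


Date: May 28, 1956
Anchor: Jan 1, 1956. With p = 1956 - 1 = 1955: (p + p//4 - p//100 + p//400) mod 7 = (1955 + 488 - 19 + 4) mod 7 = 2428 mod 7 = 6 -> Sunday (Mon=0 ... Sun=6)
Days before May (Jan-Apr): 121; offset = 121 + 28 - 1 = 148
Weekday index = (6 + 148) mod 7 = 0

Day of the week: Monday


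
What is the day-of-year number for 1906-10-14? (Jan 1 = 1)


Date: October 14, 1906
Days in months 1 through 9: 273
Plus 14 days in October

Day of year: 287


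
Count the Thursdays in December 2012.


December 2012 has 31 days
Anchor: Jan 1, 2012. With p = 2012 - 1 = 2011: (p + p//4 - p//100 + p//400) mod 7 = (2011 + 502 - 20 + 5) mod 7 = 2498 mod 7 = 6 -> Sunday (Mon=0 ... Sun=6)
Days before December (Jan-Nov): 335; December 1 index = (6 + 335) mod 7 = 5 -> Saturday
First Thursday is December 6
Thursdays: 6, 13, 20, 27

4 Thursdays


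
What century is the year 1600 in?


Century = (year - 1) // 100 + 1
= (1600 - 1) // 100 + 1
= 1599 // 100 + 1
= 15 + 1

16th century


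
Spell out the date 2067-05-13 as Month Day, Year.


ISO 2067-05-13 parses as year=2067, month=05, day=13
Month 5 -> May

May 13, 2067


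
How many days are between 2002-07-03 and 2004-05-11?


From 2002-07-03 to 2004-05-11
2002-07-03: days before July = 31 + 28 + 31 + 30 + 31 + 30 = 181 (2002 is not a leap year); day of year = 181 + 3 = 184
2004-05-11: days before May = 31 + 29 + 31 + 30 = 121 (2004 is a leap year); day of year = 121 + 11 = 132
Rest of 2002: 365 - 184 = 181
Full years 2003 (365): 365
Total = 181 + 365 + 132 = 678

678 days


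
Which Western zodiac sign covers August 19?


Date: August 19
Conventional tropical zodiac dates: Leo from July 23 onward; Virgo starts August 23
August 19 falls within the Leo range

Leo


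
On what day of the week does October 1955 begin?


Target: October 1, 1955
Anchor: Jan 1, 1955. With p = 1955 - 1 = 1954: (p + p//4 - p//100 + p//400) mod 7 = (1954 + 488 - 19 + 4) mod 7 = 2427 mod 7 = 5 -> Saturday (Mon=0 ... Sun=6)
Days before October (Jan-Sep): 273 days
Weekday index = (5 + 273) mod 7 = 5

Saturday


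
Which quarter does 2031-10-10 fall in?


Month: October (month 10)
Q1: Jan-Mar, Q2: Apr-Jun, Q3: Jul-Sep, Q4: Oct-Dec

Q4


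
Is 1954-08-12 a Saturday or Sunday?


Anchor: Jan 1, 1954. With p = 1954 - 1 = 1953: (p + p//4 - p//100 + p//400) mod 7 = (1953 + 488 - 19 + 4) mod 7 = 2426 mod 7 = 4 -> Friday (Mon=0 ... Sun=6)
Day of year: 224; offset = 223
Weekday index = (4 + 223) mod 7 = 3 -> Thursday
Weekend days: Saturday, Sunday

No


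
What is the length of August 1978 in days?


August 1978

31 days


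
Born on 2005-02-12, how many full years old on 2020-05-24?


Birth: 2005-02-12
Reference: 2020-05-24
Year difference: 2020 - 2005 = 15

15 years old


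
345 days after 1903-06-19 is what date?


Start: 1903-06-19, add 345 days
June 1903 has 30 days: 30 - 19 = 11 days to June 30 -> 334 left
July 1903 has 31 days -> 303 left
August 1903 has 31 days -> 272 left
September 1903 has 30 days -> 242 left
October 1903 has 31 days -> 211 left
November 1903 has 30 days -> 181 left
December 1903 has 31 days -> 150 left
January 1904 has 31 days -> 119 left
February 1904 has 29 days -> 90 left
March 1904 has 31 days -> 59 left
April 1904 has 30 days -> 29 left
May 1904: 29 <= 31 -> lands on May 29

Result: 1904-05-29


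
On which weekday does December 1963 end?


December 1963 has 31 days
Anchor: Jan 1, 1963. With p = 1963 - 1 = 1962: (p + p//4 - p//100 + p//400) mod 7 = (1962 + 490 - 19 + 4) mod 7 = 2437 mod 7 = 1 -> Tuesday (Mon=0 ... Sun=6)
Days before December (Jan-Nov): 334; December 1 index = (1 + 334) mod 7 = 6 -> Sunday
Last day offset: 31 - 1 = 30 days
Weekday index = (6 + 30) mod 7 = 1

Tuesday, December 31


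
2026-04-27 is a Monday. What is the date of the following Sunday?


Current: Monday
Target: Sunday
Days ahead: 6

Next Sunday: 2026-05-03


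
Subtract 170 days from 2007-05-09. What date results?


Start: 2007-05-09, subtract 170 days
Back 9 days from May 9 reaches April 30, 2007 -> 161 left
April 2007 has 30 days -> back to March 31, 2007 -> 131 left
March 2007 has 31 days -> back to February 28, 2007 -> 100 left
February 2007 has 28 days -> back to January 31, 2007 -> 72 left
January 2007 has 31 days -> back to December 31, 2006 -> 41 left
December 2006 has 31 days -> back to November 30, 2006 -> 10 left
November 2006: 30 - 10 = 20 -> lands on November 20

Result: 2006-11-20


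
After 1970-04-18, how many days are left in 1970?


Day of year: 108 of 365
Remaining = 365 - 108

257 days


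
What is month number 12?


Month 12 of 12

December


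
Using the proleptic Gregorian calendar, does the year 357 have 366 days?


Gregorian leap year rule: divisible by 4, but not by 100, unless also by 400.
357 is not divisible by 4 -> not a leap year

No


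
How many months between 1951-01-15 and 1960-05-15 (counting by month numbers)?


From January 1951 to May 1960
9 years * 12 = 108 months, plus 4 months = 112

112 months


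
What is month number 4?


Month 4 of 12

April


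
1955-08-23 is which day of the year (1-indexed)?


Date: August 23, 1955
Days in months 1 through 7: 212
Plus 23 days in August

Day of year: 235


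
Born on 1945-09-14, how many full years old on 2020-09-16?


Birth: 1945-09-14
Reference: 2020-09-16
Year difference: 2020 - 1945 = 75

75 years old


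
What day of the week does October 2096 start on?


Target: October 1, 2096
Anchor: Jan 1, 2096. With p = 2096 - 1 = 2095: (p + p//4 - p//100 + p//400) mod 7 = (2095 + 523 - 20 + 5) mod 7 = 2603 mod 7 = 6 -> Sunday (Mon=0 ... Sun=6)
Days before October (Jan-Sep): 274 days
Weekday index = (6 + 274) mod 7 = 0

Monday


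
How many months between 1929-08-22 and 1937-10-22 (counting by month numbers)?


From August 1929 to October 1937
8 years * 12 = 96 months, plus 2 months = 98

98 months


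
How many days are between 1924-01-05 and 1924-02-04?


From 1924-01-05 to 1924-02-04
1924-01-05: day of year = 5
1924-02-04: days before February = 31; day of year = 31 + 4 = 35
Same year: 35 - 5 = 30

30 days


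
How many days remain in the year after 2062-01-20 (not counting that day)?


Day of year: 20 of 365
Remaining = 365 - 20

345 days


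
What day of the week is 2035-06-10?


Date: June 10, 2035
Anchor: Jan 1, 2035. With p = 2035 - 1 = 2034: (p + p//4 - p//100 + p//400) mod 7 = (2034 + 508 - 20 + 5) mod 7 = 2527 mod 7 = 0 -> Monday (Mon=0 ... Sun=6)
Days before June (Jan-May): 151; offset = 151 + 10 - 1 = 160
Weekday index = (0 + 160) mod 7 = 6

Day of the week: Sunday


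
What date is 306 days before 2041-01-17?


Start: 2041-01-17, subtract 306 days
Back 17 days from January 17 reaches December 31, 2040 -> 289 left
December 2040 has 31 days -> back to November 30, 2040 -> 258 left
November 2040 has 30 days -> back to October 31, 2040 -> 228 left
October 2040 has 31 days -> back to September 30, 2040 -> 197 left
September 2040 has 30 days -> back to August 31, 2040 -> 167 left
August 2040 has 31 days -> back to July 31, 2040 -> 136 left
July 2040 has 31 days -> back to June 30, 2040 -> 105 left
June 2040 has 30 days -> back to May 31, 2040 -> 75 left
May 2040 has 31 days -> back to April 30, 2040 -> 44 left
April 2040 has 30 days -> back to March 31, 2040 -> 14 left
March 2040: 31 - 14 = 17 -> lands on March 17

Result: 2040-03-17


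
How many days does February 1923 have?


February 1923 (leap year: no)

28 days


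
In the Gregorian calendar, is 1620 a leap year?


Gregorian leap year rule: divisible by 4, but not by 100, unless also by 400.
1620 is divisible by 4 but not 100 -> leap year

Yes


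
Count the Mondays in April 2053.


April 2053 has 30 days
Anchor: Jan 1, 2053. With p = 2053 - 1 = 2052: (p + p//4 - p//100 + p//400) mod 7 = (2052 + 513 - 20 + 5) mod 7 = 2550 mod 7 = 2 -> Wednesday (Mon=0 ... Sun=6)
Days before April (Jan-Mar): 90; April 1 index = (2 + 90) mod 7 = 1 -> Tuesday
First Monday is April 7
Mondays: 7, 14, 21, 28

4 Mondays


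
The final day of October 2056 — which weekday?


October 2056 has 31 days
Anchor: Jan 1, 2056. With p = 2056 - 1 = 2055: (p + p//4 - p//100 + p//400) mod 7 = (2055 + 513 - 20 + 5) mod 7 = 2553 mod 7 = 5 -> Saturday (Mon=0 ... Sun=6)
Days before October (Jan-Sep): 274; October 1 index = (5 + 274) mod 7 = 6 -> Sunday
Last day offset: 31 - 1 = 30 days
Weekday index = (6 + 30) mod 7 = 1

Tuesday, October 31


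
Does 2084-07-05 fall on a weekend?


Anchor: Jan 1, 2084. With p = 2084 - 1 = 2083: (p + p//4 - p//100 + p//400) mod 7 = (2083 + 520 - 20 + 5) mod 7 = 2588 mod 7 = 5 -> Saturday (Mon=0 ... Sun=6)
Day of year: 187; offset = 186
Weekday index = (5 + 186) mod 7 = 2 -> Wednesday
Weekend days: Saturday, Sunday

No


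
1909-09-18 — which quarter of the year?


Month: September (month 9)
Q1: Jan-Mar, Q2: Apr-Jun, Q3: Jul-Sep, Q4: Oct-Dec

Q3


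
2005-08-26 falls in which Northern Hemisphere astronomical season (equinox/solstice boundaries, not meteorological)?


Date: August 26
Astronomical Summer (approx.; exact equinox/solstice day varies by year): June 21 to September 21
August 26 falls within the Summer window

Summer


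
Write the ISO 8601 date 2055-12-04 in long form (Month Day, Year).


ISO 2055-12-04 parses as year=2055, month=12, day=04
Month 12 -> December

December 4, 2055


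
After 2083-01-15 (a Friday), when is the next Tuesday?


Current: Friday
Target: Tuesday
Days ahead: 4

Next Tuesday: 2083-01-19


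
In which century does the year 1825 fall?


Century = (year - 1) // 100 + 1
= (1825 - 1) // 100 + 1
= 1824 // 100 + 1
= 18 + 1

19th century


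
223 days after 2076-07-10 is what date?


Start: 2076-07-10, add 223 days
July 2076 has 31 days: 31 - 10 = 21 days to July 31 -> 202 left
August 2076 has 31 days -> 171 left
September 2076 has 30 days -> 141 left
October 2076 has 31 days -> 110 left
November 2076 has 30 days -> 80 left
December 2076 has 31 days -> 49 left
January 2077 has 31 days -> 18 left
February 2077: 18 <= 28 -> lands on February 18

Result: 2077-02-18


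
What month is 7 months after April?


April is month 4
4 + 7 = 11

November


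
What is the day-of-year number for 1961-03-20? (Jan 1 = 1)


Date: March 20, 1961
Days in months 1 through 2: 59
Plus 20 days in March

Day of year: 79


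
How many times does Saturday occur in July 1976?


July 1976 has 31 days
Anchor: Jan 1, 1976. With p = 1976 - 1 = 1975: (p + p//4 - p//100 + p//400) mod 7 = (1975 + 493 - 19 + 4) mod 7 = 2453 mod 7 = 3 -> Thursday (Mon=0 ... Sun=6)
Days before July (Jan-Jun): 182; July 1 index = (3 + 182) mod 7 = 3 -> Thursday
First Saturday is July 3
Saturdays: 3, 10, 17, 24, 31

5 Saturdays


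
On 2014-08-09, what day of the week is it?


Date: August 9, 2014
Anchor: Jan 1, 2014. With p = 2014 - 1 = 2013: (p + p//4 - p//100 + p//400) mod 7 = (2013 + 503 - 20 + 5) mod 7 = 2501 mod 7 = 2 -> Wednesday (Mon=0 ... Sun=6)
Days before August (Jan-Jul): 212; offset = 212 + 9 - 1 = 220
Weekday index = (2 + 220) mod 7 = 5

Day of the week: Saturday


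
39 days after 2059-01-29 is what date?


Start: 2059-01-29, add 39 days
January 2059 has 31 days: 31 - 29 = 2 days to January 31 -> 37 left
February 2059 has 28 days -> 9 left
March 2059: 9 <= 31 -> lands on March 9

Result: 2059-03-09


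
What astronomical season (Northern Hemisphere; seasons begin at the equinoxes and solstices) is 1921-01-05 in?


Date: January 5
Astronomical Winter (approx.; exact equinox/solstice day varies by year): December 21 to March 19
January 5 falls within the Winter window

Winter


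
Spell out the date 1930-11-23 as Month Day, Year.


ISO 1930-11-23 parses as year=1930, month=11, day=23
Month 11 -> November

November 23, 1930


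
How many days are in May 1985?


May 1985

31 days


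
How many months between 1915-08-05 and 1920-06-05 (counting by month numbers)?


From August 1915 to June 1920
5 years * 12 = 60 months, minus 2 months = 58

58 months


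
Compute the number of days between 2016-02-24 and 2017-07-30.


From 2016-02-24 to 2017-07-30
2016-02-24: days before February = 31; day of year = 31 + 24 = 55
2017-07-30: days before July = 31 + 28 + 31 + 30 + 31 + 30 = 181 (2017 is not a leap year); day of year = 181 + 30 = 211
Rest of 2016: 366 - 55 = 311
Total = 311 + 211 = 522

522 days
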